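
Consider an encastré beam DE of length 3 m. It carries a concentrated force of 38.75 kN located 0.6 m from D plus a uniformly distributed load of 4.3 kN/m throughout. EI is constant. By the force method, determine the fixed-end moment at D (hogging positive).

M_D = 18.11 kN·m

Take the two fixed-end moments M_D, M_E as redundants; the released structure is the simple span DE.
On the primary (simply-supported) span, the end slopes from the loading are:
  at D: point load 38.75 at a = 0.6: Pab(L + b)/(6LEI) = 16.74/EI
  at E: point load 38.75 at a = 0.6: Pab(L + a)/(6LEI) = 11.16/EI
  at D: UDL 4.3: wL³/(24EI) = 4.838/EI
  at E: UDL 4.3: wL³/(24EI) = 4.838/EI
  θ_D0 = 21.58/EI,  θ_E0 = 16/EI
Flexibility coefficients: a unit moment at one end gives L/(3EI) there and L/(6EI) at the far end, so f₁₁ = f₂₂ = 1/EI and f₁₂ = f₂₁ = 0.5/EI.
Compatibility — zero rotation at each built-in end:
  1 M_D + 0.5 M_E = 21.58
  0.5 M_D + 1 M_E = 16
Solving the pair gives M_D = 18.11 kN·m and M_E = 6.945 kN·m (hogging).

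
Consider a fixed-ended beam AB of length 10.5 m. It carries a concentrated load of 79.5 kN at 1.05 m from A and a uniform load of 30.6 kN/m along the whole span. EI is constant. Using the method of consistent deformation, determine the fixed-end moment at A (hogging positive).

M_A = 348.8 kN·m

Take the two fixed-end moments M_A, M_B as redundants; the released structure is the simple span AB.
Simple-span end rotations at A and B under the given loads:
  at A: point load 79.5 at a = 1.05: Pab(L + b)/(6LEI) = 249.8/EI
  at B: point load 79.5 at a = 1.05: Pab(L + a)/(6LEI) = 144.6/EI
  at A: UDL 30.6: wL³/(24EI) = 1476/EI
  at B: UDL 30.6: wL³/(24EI) = 1476/EI
  θ_A0 = 1726/EI,  θ_B0 = 1621/EI
Flexibility coefficients: a unit moment at one end gives L/(3EI) there and L/(6EI) at the far end, so f₁₁ = f₂₂ = 3.5/EI and f₁₂ = f₂₁ = 1.75/EI.
Compatibility — zero rotation at each built-in end:
  3.5 M_A + 1.75 M_B = 1726
  1.75 M_A + 3.5 M_B = 1621
Solving the pair gives M_A = 348.8 kN·m and M_B = 288.7 kN·m (hogging).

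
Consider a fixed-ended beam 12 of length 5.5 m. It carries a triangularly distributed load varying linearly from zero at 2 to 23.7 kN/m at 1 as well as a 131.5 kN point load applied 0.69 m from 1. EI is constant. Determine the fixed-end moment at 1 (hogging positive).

M_1 = 105.2 kN·m

Release both end moments; the primary structure is a simply-supported span 12 with redundants M_1 and M_2.
Simple-span end rotations at 1 and 2 under the given loads:
  at 1: triangular load, peak 23.7: w₀L³/(45EI) = 87.62/EI
  at 2: triangular load, peak 23.7: 7w₀L³/(360EI) = 76.67/EI
  at 1: point load 131.5 at a = 0.69: Pab(L + b)/(6LEI) = 136.4/EI
  at 2: point load 131.5 at a = 0.69: Pab(L + a)/(6LEI) = 81.86/EI
  θ_10 = 224/EI,  θ_20 = 158.5/EI
Flexibility coefficients: a unit moment at one end gives L/(3EI) there and L/(6EI) at the far end, so f₁₁ = f₂₂ = 1.833/EI and f₁₂ = f₂₁ = 0.9167/EI.
Compatibility — zero rotation at each built-in end:
  1.833 M_1 + 0.9167 M_2 = 224
  0.9167 M_1 + 1.833 M_2 = 158.5
Solving the pair gives M_1 = 105.2 kN·m and M_2 = 33.85 kN·m (hogging).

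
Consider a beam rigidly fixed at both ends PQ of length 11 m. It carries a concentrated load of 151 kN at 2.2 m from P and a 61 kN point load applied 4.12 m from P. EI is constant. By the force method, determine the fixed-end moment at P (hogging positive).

M_P = 310.9 kN·m

Release both end moments; the primary structure is a simply-supported span PQ with redundants M_P and M_Q.
On the primary (simply-supported) span, the end slopes from the loading are:
  at P: point load 151 at a = 2.2: Pab(L + b)/(6LEI) = 877/EI
  at Q: point load 151 at a = 2.2: Pab(L + a)/(6LEI) = 584.7/EI
  at P: point load 61 at a = 4.12: Pab(L + b)/(6LEI) = 468.4/EI
  at Q: point load 61 at a = 4.12: Pab(L + a)/(6LEI) = 396.1/EI
  θ_P0 = 1345/EI,  θ_Q0 = 980.8/EI
Flexibility coefficients: a unit moment at one end gives L/(3EI) there and L/(6EI) at the far end, so f₁₁ = f₂₂ = 3.667/EI and f₁₂ = f₂₁ = 1.833/EI.
Compatibility — zero rotation at each built-in end:
  3.667 M_P + 1.833 M_Q = 1345
  1.833 M_P + 3.667 M_Q = 980.8
Solving the pair gives M_P = 310.9 kN·m and M_Q = 112 kN·m (hogging).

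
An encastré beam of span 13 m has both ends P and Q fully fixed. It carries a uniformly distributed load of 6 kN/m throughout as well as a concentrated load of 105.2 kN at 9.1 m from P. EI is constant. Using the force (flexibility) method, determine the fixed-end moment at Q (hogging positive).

M_Q = 285.5 kN·m

Take the two fixed-end moments M_P, M_Q as redundants; the released structure is the simple span PQ.
Simple-span end rotations at P and Q under the given loads:
  at P: UDL 6: wL³/(24EI) = 549.2/EI
  at Q: UDL 6: wL³/(24EI) = 549.2/EI
  at P: point load 105.2 at a = 9.1: Pab(L + b)/(6LEI) = 808.9/EI
  at Q: point load 105.2 at a = 9.1: Pab(L + a)/(6LEI) = 1058/EI
  θ_P0 = 1358/EI,  θ_Q0 = 1607/EI
Flexibility coefficients: a unit moment at one end gives L/(3EI) there and L/(6EI) at the far end, so f₁₁ = f₂₂ = 4.333/EI and f₁₂ = f₂₁ = 2.167/EI.
Compatibility — zero rotation at each built-in end:
  4.333 M_P + 2.167 M_Q = 1358
  2.167 M_P + 4.333 M_Q = 1607
Solving the pair gives M_P = 170.7 kN·m and M_Q = 285.5 kN·m (hogging).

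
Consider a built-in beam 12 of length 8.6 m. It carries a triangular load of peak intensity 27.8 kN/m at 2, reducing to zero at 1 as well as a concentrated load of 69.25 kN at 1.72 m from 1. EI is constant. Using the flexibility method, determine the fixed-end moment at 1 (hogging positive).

Release both end moments; the primary structure is a simply-supported span 12 with redundants M_1 and M_2.
End rotations of the released simple span under the applied load (×1/EI):
  at 1: triangular load, peak 27.8: 7w₀L³/(360EI) = 343.8/EI
  at 2: triangular load, peak 27.8: w₀L³/(45EI) = 392.9/EI
  at 1: point load 69.25 at a = 1.72: Pab(L + b)/(6LEI) = 245.8/EI
  at 2: point load 69.25 at a = 1.72: Pab(L + a)/(6LEI) = 163.9/EI
  θ_10 = 589.7/EI,  θ_20 = 556.8/EI
Flexibility coefficients: a unit moment at one end gives L/(3EI) there and L/(6EI) at the far end, so f₁₁ = f₂₂ = 2.867/EI and f₁₂ = f₂₁ = 1.433/EI.
Compatibility — zero rotation at each built-in end:
  2.867 M_1 + 1.433 M_2 = 589.7
  1.433 M_1 + 2.867 M_2 = 556.8
Solving the pair gives M_1 = 144.8 kN·m and M_2 = 121.9 kN·m (hogging).

M_1 = 144.8 kN·m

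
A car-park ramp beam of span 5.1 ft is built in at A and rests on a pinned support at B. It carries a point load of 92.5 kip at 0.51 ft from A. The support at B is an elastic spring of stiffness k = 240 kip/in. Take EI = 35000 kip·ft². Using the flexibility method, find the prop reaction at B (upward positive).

Choose R_B as the redundant. The primary structure is the cantilever fixed at A.
Free-end deflection of the primary structure under the applied loading (downward +):
  point load 92.5 at a = 0.51: Pa²(3L − a)/(6EI) = 59.31/EI
Tip deflection under a unit load at B: L³/(3EI) = 44.22/EI.
With EI = 35000 kip·ft²: δ_0 = 0.001694 ft and δ_{BB} = 0.001263 ft/kip.
Compatibility — the spring shortens by R_B/k under the reaction it provides: δ_0 − R_B·δ_{BB} = R_B/k. With 1/k = 1/(240×12) ft/kip = 0.000347 ft/kip, R_B = δ_0 / (δ_{BB} + 1/k) = 0.001694 / (0.001263 + 0.000347) = 1.052 kip.

R_B = 1.052 kip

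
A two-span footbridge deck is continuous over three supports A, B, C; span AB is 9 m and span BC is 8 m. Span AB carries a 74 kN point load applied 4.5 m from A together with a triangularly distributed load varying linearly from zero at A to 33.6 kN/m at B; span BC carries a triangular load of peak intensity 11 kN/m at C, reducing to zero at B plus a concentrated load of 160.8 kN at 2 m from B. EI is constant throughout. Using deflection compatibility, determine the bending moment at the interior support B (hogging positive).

M_B = 280.8 kN·m

Insert a hinge at B; M_B is the redundant, and each span becomes simply supported.
Rotations at B on the released spans (each span's end-slope, ×1/EI):
  span AB: point load 74 at a = 4.5: Pab(L + a)/(6LEI) = 374.6/EI
  span AB: triangular load, peak 33.6: w₀L³/(45EI) = 544.3/EI
  span BC: triangular load, peak 11: 7w₀L³/(360EI) = 109.5/EI
  span BC: point load 160.8 at a = 2: Pab(L + b)/(6LEI) = 562.8/EI
  relative rotation θ_0 = (918.9 + 672.3)/EI = 1591/EI
A unit hogging moment at B produces rotation L₁/(3EI) + L₂/(3EI) = 5.667/EI.
Compatibility: M_B·(L₁+L₂)/(3EI) = θ_0, giving M_B = 280.8 kN·m (hogging).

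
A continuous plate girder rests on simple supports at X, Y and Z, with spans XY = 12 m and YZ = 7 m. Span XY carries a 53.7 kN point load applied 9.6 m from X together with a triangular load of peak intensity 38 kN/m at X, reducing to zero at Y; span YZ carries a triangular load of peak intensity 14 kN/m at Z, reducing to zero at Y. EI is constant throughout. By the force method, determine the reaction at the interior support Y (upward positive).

Release continuity at Y by inserting a hinge; the redundant is the internal moment M_Y. The primary structure is two simply-supported spans XY and YZ.
Discontinuity in slope at Y on the released structure — sum the simple-span end rotations:
  span XY: point load 53.7 at a = 9.6: Pab(L + a)/(6LEI) = 371.2/EI
  span XY: triangular load, peak 38: 7w₀L³/(360EI) = 1277/EI
  span YZ: triangular load, peak 14: 7w₀L³/(360EI) = 93.37/EI
  relative rotation θ_0 = (1648 + 93.37)/EI = 1741/EI
A unit hogging moment at Y produces rotation L₁/(3EI) + L₂/(3EI) = 6.333/EI.
Slope continuity at Y: θ_0 = M_Y·6.333/EI, so M_Y = 1741/6.333 = 274.9 kN·m (hogging).
Span XY, ΣM about X with M_Y applied at Y: R_Y^{XY}·12 = 1428 + 274.9, so R_Y^{XY} = 141.9 kN and R_X = 281.7 − 141.9 = 139.8 kN.
Span YZ, ΣM about Z: R_Y^{YZ}·7 = 114.3 + 274.9, so R_Y^{YZ} = 55.61 kN and R_Z = 49 − 55.61 = -6.612 kN.
R_Y = 141.9 + 55.61 = 197.5 kN.

R_Y = 197.5 kN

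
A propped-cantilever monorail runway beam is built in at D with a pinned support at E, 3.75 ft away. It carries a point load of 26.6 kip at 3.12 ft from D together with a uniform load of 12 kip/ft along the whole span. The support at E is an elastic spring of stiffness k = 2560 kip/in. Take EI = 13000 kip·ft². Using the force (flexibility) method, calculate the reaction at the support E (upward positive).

R_E = 35.97 kip

Remove the prop at E; the released (primary) structure is a cantilever built in at D.
Deflection at E on the released cantilever, summing each load's contribution:
  point load 26.6 at a = 3.12: Pa²(3L − a)/(6EI) = 350.9/EI
  UDL 12: wL⁴/(8EI) = 296.6/EI
  δ_0 = 647.5/EI
Flexibility coefficient — unit upward force at E: δ_{EE} = L³/(3EI) = 17.58/EI.
With EI = 13000 kip·ft²: δ_0 = 0.049807 ft and δ_{EE} = 0.001352 ft/kip.
Compatibility — the spring shortens by R_E/k under the reaction it provides: δ_0 − R_E·δ_{EE} = R_E/k. With 1/k = 1/(2560×12) ft/kip = 0.000033 ft/kip, R_E = δ_0 / (δ_{EE} + 1/k) = 0.049807 / (0.001352 + 0.000033) = 35.97 kip.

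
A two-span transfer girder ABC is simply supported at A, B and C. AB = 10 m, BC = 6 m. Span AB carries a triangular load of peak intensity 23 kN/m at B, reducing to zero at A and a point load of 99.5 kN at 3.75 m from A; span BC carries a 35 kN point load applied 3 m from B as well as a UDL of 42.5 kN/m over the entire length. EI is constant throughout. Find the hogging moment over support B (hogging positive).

Take M_B as the redundant. Released structure: two simple spans AB and BC with a hinge at B.
Rotations at B on the released spans (each span's end-slope, ×1/EI):
  span AB: triangular load, peak 23: w₀L³/(45EI) = 511.1/EI
  span AB: point load 99.5 at a = 3.75: Pab(L + a)/(6LEI) = 534.4/EI
  span BC: point load 35 at a = 3: Pab(L + b)/(6LEI) = 78.75/EI
  span BC: UDL 42.5: wL³/(24EI) = 382.5/EI
  relative rotation θ_0 = (1046 + 461.2)/EI = 1507/EI
A unit hogging moment at B produces rotation L₁/(3EI) + L₂/(3EI) = 5.333/EI.
Slope continuity at B: θ_0 = M_B·5.333/EI, so M_B = 1507/5.333 = 282.5 kN·m (hogging).

M_B = 282.5 kN·m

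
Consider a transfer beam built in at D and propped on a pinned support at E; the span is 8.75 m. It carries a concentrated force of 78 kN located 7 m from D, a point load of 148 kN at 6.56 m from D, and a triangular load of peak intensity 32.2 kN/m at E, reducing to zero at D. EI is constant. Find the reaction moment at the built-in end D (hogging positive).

Choose R_E as the redundant. The primary structure is the cantilever fixed at D.
Downward deflection at the released point E due to the loads:
  point load 78 at a = 7: Pa²(3L − a)/(6EI) = 12262/EI
  point load 148 at a = 6.56: Pa²(3L − a)/(6EI) = 20901/EI
  triangular load, peak 32.2 at the free end: 11w₀L⁴/(120EI) = 17302/EI
  δ_0 = 50465/EI
Flexibility coefficient — unit upward force at E: δ_{EE} = L³/(3EI) = 223.3/EI.
Compatibility at E: δ_0 − R_E·δ_{EE} = 0, so R_E = 50465/223.3 = 226 kN.
Moment equilibrium about D: M_D = Σ(load moments about D) − R_E·L = 2339 − 226×8.75 = 361.2 kN·m.

M_D = 361.2 kN·m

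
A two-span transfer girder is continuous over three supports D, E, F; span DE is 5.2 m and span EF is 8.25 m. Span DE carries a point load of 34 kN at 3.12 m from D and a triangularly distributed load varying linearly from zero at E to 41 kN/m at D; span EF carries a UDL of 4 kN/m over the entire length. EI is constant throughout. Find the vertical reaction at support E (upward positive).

Insert a hinge at E; M_E is the redundant, and each span becomes simply supported.
Discontinuity in slope at E on the released structure — sum the simple-span end rotations:
  span DE: point load 34 at a = 3.12: Pab(L + a)/(6LEI) = 58.84/EI
  span DE: triangular load, peak 41: 7w₀L³/(360EI) = 112.1/EI
  span EF: UDL 4: wL³/(24EI) = 93.59/EI
  relative rotation θ_0 = (170.9 + 93.59)/EI = 264.5/EI
A unit hogging moment at E produces rotation L₁/(3EI) + L₂/(3EI) = 4.483/EI.
Slope continuity at E: θ_0 = M_E·4.483/EI, so M_E = 264.5/4.483 = 59 kN·m (hogging).
Span DE, ΣM about D with M_E applied at E: R_E^{DE}·5.2 = 290.9 + 59, so R_E^{DE} = 67.28 kN and R_D = 140.6 − 67.28 = 73.32 kN.
Span EF, ΣM about F: R_E^{EF}·8.25 = 136.1 + 59, so R_E^{EF} = 23.65 kN and R_F = 33 − 23.65 = 9.348 kN.
R_E = 67.28 + 23.65 = 90.93 kN.

R_E = 90.93 kN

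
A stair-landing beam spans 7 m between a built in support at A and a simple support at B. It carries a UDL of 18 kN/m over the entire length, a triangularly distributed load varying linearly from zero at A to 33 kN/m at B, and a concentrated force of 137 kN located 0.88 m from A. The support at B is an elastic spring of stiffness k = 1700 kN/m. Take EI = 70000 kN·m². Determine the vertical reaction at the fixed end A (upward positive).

R_A = 294.8 kN

Remove the prop at B; the released (primary) structure is a cantilever built in at A.
Primary-structure tip deflection at B by superposition:
  UDL 18: wL⁴/(8EI) = 5402/EI
  triangular load, peak 33 at the free end: 11w₀L⁴/(120EI) = 7263/EI
  point load 137 at a = 0.88: Pa²(3L − a)/(6EI) = 355.8/EI
  δ_0 = 13021/EI
Flexibility coefficient — unit upward force at B: δ_{BB} = L³/(3EI) = 114.3/EI.
With EI = 70000 kN·m²: δ_0 = 0.18601 m and δ_{BB} = 0.001633 m/kN.
Compatibility — the spring shortens by R_B/k under the reaction it provides: δ_0 − R_B·δ_{BB} = R_B/k. With 1/k = 0.000588 m/kN, R_B = δ_0 / (δ_{BB} + 1/k) = 0.18601 / (0.001633 + 0.000588) = 83.73 kN.
Vertical equilibrium: R_A = ΣP − R_B = 378.5 − 83.73 = 294.8 kN.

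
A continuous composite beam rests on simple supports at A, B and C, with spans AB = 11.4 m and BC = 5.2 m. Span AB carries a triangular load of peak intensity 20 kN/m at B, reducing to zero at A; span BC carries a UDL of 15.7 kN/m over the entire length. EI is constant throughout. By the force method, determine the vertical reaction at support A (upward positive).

R_A = 26.1 kN

Insert a hinge at B; M_B is the redundant, and each span becomes simply supported.
End slopes at the hinge B, treating each span as simply supported:
  span AB: triangular load, peak 20: w₀L³/(45EI) = 658.5/EI
  span BC: UDL 15.7: wL³/(24EI) = 91.98/EI
  relative rotation θ_0 = (658.5 + 91.98)/EI = 750.4/EI
A unit hogging moment at B produces rotation L₁/(3EI) + L₂/(3EI) = 5.533/EI.
Compatibility: M_B·(L₁+L₂)/(3EI) = θ_0, giving M_B = 135.6 kN·m (hogging).
Span AB, ΣM about A with M_B applied at B: R_B^{AB}·11.4 = 866.4 + 135.6, so R_B^{AB} = 87.9 kN and R_A = 114 − 87.9 = 26.1 kN.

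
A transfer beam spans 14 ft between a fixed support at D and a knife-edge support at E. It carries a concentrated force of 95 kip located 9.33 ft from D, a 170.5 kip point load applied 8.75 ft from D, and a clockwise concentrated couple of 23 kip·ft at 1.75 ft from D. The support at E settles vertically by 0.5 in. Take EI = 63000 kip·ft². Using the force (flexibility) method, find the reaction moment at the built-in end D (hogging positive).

M_D = 636.9 kip·ft

Choose R_E as the redundant. The primary structure is the cantilever fixed at D.
Deflection at E on the released cantilever, summing each load's contribution:
  point load 95 at a = 9.33: Pa²(3L − a)/(6EI) = 45028/EI
  point load 170.5 at a = 8.75: Pa²(3L − a)/(6EI) = 72340/EI
  clockwise couple 23 at a = 1.75: M₀a(2L − a)/(2EI) = 528.3/EI
  δ_0 = 117897/EI
Flexibility coefficient — unit upward force at E: δ_{EE} = L³/(3EI) = 914.7/EI.
With EI = 63000 kip·ft²: δ_0 = 1.8714 ft and δ_{EE} = 0.014519 ft/kip.
Compatibility — the beam at E must follow the support down by 0.04167 ft: δ_0 − R_E·δ_{EE} = 0.04167, so R_E = (1.8714 − 0.04167)/0.014519 = 126 kip.
Moment equilibrium about D: M_D = Σ(load moments about D) − R_E·L = 2401 − 126×14 = 636.9 kip·ft.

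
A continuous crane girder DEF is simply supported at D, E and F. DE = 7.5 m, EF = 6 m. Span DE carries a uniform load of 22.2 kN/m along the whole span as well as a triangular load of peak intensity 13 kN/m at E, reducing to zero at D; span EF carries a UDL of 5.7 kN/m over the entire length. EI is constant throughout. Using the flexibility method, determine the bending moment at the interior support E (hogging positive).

M_E = 125.2 kN·m

Insert a hinge at E; M_E is the redundant, and each span becomes simply supported.
Discontinuity in slope at E on the released structure — sum the simple-span end rotations:
  span DE: UDL 22.2: wL³/(24EI) = 390.2/EI
  span DE: triangular load, peak 13: w₀L³/(45EI) = 121.9/EI
  span EF: UDL 5.7: wL³/(24EI) = 51.3/EI
  relative rotation θ_0 = (512.1 + 51.3)/EI = 563.4/EI
A unit hogging moment at E produces rotation L₁/(3EI) + L₂/(3EI) = 4.5/EI.
Compatibility: M_E·(L₁+L₂)/(3EI) = θ_0, giving M_E = 125.2 kN·m (hogging).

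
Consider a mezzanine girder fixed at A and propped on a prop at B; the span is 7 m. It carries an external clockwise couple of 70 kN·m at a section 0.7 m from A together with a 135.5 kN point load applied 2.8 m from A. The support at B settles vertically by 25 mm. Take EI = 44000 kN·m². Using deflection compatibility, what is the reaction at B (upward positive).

Take the reaction at B as the redundant and release it; the primary structure is a cantilever fixed at A.
Free-end deflection of the primary structure under the applied loading (downward +):
  clockwise couple 70 at a = 0.7: M₀a(2L − a)/(2EI) = 325.9/EI
  point load 135.5 at a = 2.8: Pa²(3L − a)/(6EI) = 3222/EI
  δ_0 = 3548/EI
Flexibility coefficient — unit upward force at B: δ_{BB} = L³/(3EI) = 114.3/EI.
With EI = 44000 kN·m²: δ_0 = 0.080641 m and δ_{BB} = 0.002598 m/kN.
Compatibility — the beam at B must follow the support down by 0.025 m: δ_0 − R_B·δ_{BB} = 0.025, so R_B = (0.080641 − 0.025)/0.002598 = 21.41 kN.

R_B = 21.41 kN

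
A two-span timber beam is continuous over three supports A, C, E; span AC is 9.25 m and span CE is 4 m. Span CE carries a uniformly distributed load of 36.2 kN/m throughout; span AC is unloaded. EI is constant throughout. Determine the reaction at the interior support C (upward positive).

R_C = 80.23 kN

Insert a hinge at C; M_C is the redundant, and each span becomes simply supported.
Rotations at C on the released spans (each span's end-slope, ×1/EI):
  span CE: UDL 36.2: wL³/(24EI) = 96.53/EI
  relative rotation θ_0 = (0 + 96.53)/EI = 96.53/EI
A unit hogging moment at C produces rotation L₁/(3EI) + L₂/(3EI) = 4.417/EI.
Slope continuity at C: θ_0 = M_C·4.417/EI, so M_C = 96.53/4.417 = 21.86 kN·m (hogging).
Span AC, ΣM about A with M_C applied at C: R_C^{AC}·9.25 = 0 + 21.86, so R_C^{AC} = 2.363 kN and R_A = 0 − 2.363 = -2.363 kN.
Span CE, ΣM about E: R_C^{CE}·4 = 289.6 + 21.86, so R_C^{CE} = 77.86 kN and R_E = 144.8 − 77.86 = 66.94 kN.
R_C = 2.363 + 77.86 = 80.23 kN.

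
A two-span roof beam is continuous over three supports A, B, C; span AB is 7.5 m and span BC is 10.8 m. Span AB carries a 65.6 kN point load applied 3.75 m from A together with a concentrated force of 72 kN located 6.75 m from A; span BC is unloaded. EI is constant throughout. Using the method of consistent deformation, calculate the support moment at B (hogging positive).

Take M_B as the redundant. Released structure: two simple spans AB and BC with a hinge at B.
End slopes at the hinge B, treating each span as simply supported:
  span AB: point load 65.6 at a = 3.75: Pab(L + a)/(6LEI) = 230.6/EI
  span AB: point load 72 at a = 6.75: Pab(L + a)/(6LEI) = 115.4/EI
  relative rotation θ_0 = (346.1 + 0)/EI = 346.1/EI
A unit hogging moment at B produces rotation L₁/(3EI) + L₂/(3EI) = 6.1/EI.
Compatibility: M_B·(L₁+L₂)/(3EI) = θ_0, giving M_B = 56.73 kN·m (hogging).

M_B = 56.73 kN·m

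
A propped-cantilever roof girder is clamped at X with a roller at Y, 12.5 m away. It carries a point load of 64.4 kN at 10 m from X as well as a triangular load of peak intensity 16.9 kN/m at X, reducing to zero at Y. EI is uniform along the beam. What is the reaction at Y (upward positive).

Remove the prop at Y; the released (primary) structure is a cantilever built in at X.
Free-end deflection of the primary structure under the applied loading (downward +):
  point load 64.4 at a = 10: Pa²(3L − a)/(6EI) = 29517/EI
  triangular load, peak 16.9 at the fixed end: w₀L⁴/(30EI) = 13753/EI
  δ_0 = 43270/EI
Tip deflection under a unit load at Y: L³/(3EI) = 651/EI.
The prop prevents deflection at Y: R_Y = δ_0/δ_{YY} = 43270/651 = 66.46 kN.

R_Y = 66.46 kN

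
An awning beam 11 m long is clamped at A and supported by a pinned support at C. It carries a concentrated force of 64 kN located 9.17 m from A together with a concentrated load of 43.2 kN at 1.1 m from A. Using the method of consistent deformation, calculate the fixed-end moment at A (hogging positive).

Choose R_C as the redundant. The primary structure is the cantilever fixed at A.
Downward deflection at the released point C due to the loads:
  point load 64 at a = 9.17: Pa²(3L − a)/(6EI) = 21374/EI
  point load 43.2 at a = 1.1: Pa²(3L − a)/(6EI) = 277.9/EI
  δ_0 = 21652/EI
Flexibility coefficient — unit upward force at C: δ_{CC} = L³/(3EI) = 443.7/EI.
The prop prevents deflection at C: R_C = δ_0/δ_{CC} = 21652/443.7 = 48.8 kN.
Moment equilibrium about A: M_A = Σ(load moments about A) − R_C·L = 634.4 − 48.8×11 = 97.57 kN·m.

M_A = 97.57 kN·m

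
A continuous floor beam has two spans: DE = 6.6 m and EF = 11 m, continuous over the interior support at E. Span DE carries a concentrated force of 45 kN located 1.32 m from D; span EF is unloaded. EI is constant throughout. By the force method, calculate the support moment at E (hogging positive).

M_E = 10.69 kN·m

Insert a hinge at E; M_E is the redundant, and each span becomes simply supported.
Rotations at E on the released spans (each span's end-slope, ×1/EI):
  span DE: point load 45 at a = 1.32: Pab(L + a)/(6LEI) = 62.73/EI
  relative rotation θ_0 = (62.73 + 0)/EI = 62.73/EI
A unit hogging moment at E produces rotation L₁/(3EI) + L₂/(3EI) = 5.867/EI.
Slope continuity at E: θ_0 = M_E·5.867/EI, so M_E = 62.73/5.867 = 10.69 kN·m (hogging).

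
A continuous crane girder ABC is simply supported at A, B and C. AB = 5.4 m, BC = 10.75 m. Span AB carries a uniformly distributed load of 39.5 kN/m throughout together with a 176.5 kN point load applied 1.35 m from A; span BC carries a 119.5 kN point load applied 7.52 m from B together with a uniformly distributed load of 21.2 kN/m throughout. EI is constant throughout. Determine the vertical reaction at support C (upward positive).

R_C = 159.8 kN

Insert a hinge at B; M_B is the redundant, and each span becomes simply supported.
Discontinuity in slope at B on the released structure — sum the simple-span end rotations:
  span AB: UDL 39.5: wL³/(24EI) = 259.2/EI
  span AB: point load 176.5 at a = 1.35: Pab(L + a)/(6LEI) = 201/EI
  span BC: point load 119.5 at a = 7.52: Pab(L + b)/(6LEI) = 629.1/EI
  span BC: UDL 21.2: wL³/(24EI) = 1097/EI
  relative rotation θ_0 = (460.2 + 1726)/EI = 2187/EI
A unit hogging moment at B produces rotation L₁/(3EI) + L₂/(3EI) = 5.383/EI.
Compatibility: M_B·(L₁+L₂)/(3EI) = θ_0, giving M_B = 406.2 kN·m (hogging).
Span BC, ΣM about C: R_B^{BC}·10.75 = 1611 + 406.2, so R_B^{BC} = 187.6 kN and R_C = 347.4 − 187.6 = 159.8 kN.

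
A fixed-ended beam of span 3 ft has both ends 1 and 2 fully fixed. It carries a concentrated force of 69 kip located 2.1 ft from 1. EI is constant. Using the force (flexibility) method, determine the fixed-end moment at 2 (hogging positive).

Take the two fixed-end moments M_1, M_2 as redundants; the released structure is the simple span 12.
On the primary (simply-supported) span, the end slopes from the loading are:
  at 1: point load 69 at a = 2.1: Pab(L + b)/(6LEI) = 28.26/EI
  at 2: point load 69 at a = 2.1: Pab(L + a)/(6LEI) = 36.95/EI
  θ_10 = 28.26/EI,  θ_20 = 36.95/EI
Flexibility coefficients: a unit moment at one end gives L/(3EI) there and L/(6EI) at the far end, so f₁₁ = f₂₂ = 1/EI and f₁₂ = f₂₁ = 0.5/EI.
Compatibility — zero rotation at each built-in end:
  1 M_1 + 0.5 M_2 = 28.26
  0.5 M_1 + 1 M_2 = 36.95
Solving the pair gives M_1 = 13.04 kip·ft and M_2 = 30.43 kip·ft (hogging).

M_2 = 30.43 kip·ft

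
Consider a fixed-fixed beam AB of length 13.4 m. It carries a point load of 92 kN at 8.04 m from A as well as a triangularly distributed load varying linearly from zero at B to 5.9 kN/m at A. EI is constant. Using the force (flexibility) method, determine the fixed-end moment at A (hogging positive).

Take the two fixed-end moments M_A, M_B as redundants; the released structure is the simple span AB.
On the primary (simply-supported) span, the end slopes from the loading are:
  at A: point load 92 at a = 8.04: Pab(L + b)/(6LEI) = 925.1/EI
  at B: point load 92 at a = 8.04: Pab(L + a)/(6LEI) = 1057/EI
  at A: triangular load, peak 5.9: w₀L³/(45EI) = 315.5/EI
  at B: triangular load, peak 5.9: 7w₀L³/(360EI) = 276/EI
  θ_A0 = 1241/EI,  θ_B0 = 1333/EI
Flexibility coefficients: a unit moment at one end gives L/(3EI) there and L/(6EI) at the far end, so f₁₁ = f₂₂ = 4.467/EI and f₁₂ = f₂₁ = 2.233/EI.
Compatibility — zero rotation at each built-in end:
  4.467 M_A + 2.233 M_B = 1241
  2.233 M_A + 4.467 M_B = 1333
Solving the pair gives M_A = 171.3 kN·m and M_B = 212.8 kN·m (hogging).

M_A = 171.3 kN·m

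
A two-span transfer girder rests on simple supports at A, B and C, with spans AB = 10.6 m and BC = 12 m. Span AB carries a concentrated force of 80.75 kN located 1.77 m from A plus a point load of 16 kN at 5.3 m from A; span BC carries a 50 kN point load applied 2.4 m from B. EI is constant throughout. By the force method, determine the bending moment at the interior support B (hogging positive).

Insert a hinge at B; M_B is the redundant, and each span becomes simply supported.
Discontinuity in slope at B on the released structure — sum the simple-span end rotations:
  span AB: point load 80.75 at a = 1.77: Pab(L + a)/(6LEI) = 245.5/EI
  span AB: point load 16 at a = 5.3: Pab(L + a)/(6LEI) = 112.4/EI
  span BC: point load 50 at a = 2.4: Pab(L + b)/(6LEI) = 345.6/EI
  relative rotation θ_0 = (357.8 + 345.6)/EI = 703.4/EI
A unit hogging moment at B produces rotation L₁/(3EI) + L₂/(3EI) = 7.533/EI.
Slope continuity at B: θ_0 = M_B·7.533/EI, so M_B = 703.4/7.533 = 93.37 kN·m (hogging).

M_B = 93.37 kN·m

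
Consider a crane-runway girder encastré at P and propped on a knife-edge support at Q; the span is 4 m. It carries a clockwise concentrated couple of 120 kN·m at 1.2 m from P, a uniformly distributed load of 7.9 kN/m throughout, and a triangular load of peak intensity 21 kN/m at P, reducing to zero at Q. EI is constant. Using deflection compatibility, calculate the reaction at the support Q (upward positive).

R_Q = 43.2 kN

Release the roller at Q. Primary structure: cantilever fixed at P.
Primary-structure tip deflection at Q by superposition:
  clockwise couple 120 at a = 1.2: M₀a(2L − a)/(2EI) = 489.6/EI
  UDL 7.9: wL⁴/(8EI) = 252.8/EI
  triangular load, peak 21 at the fixed end: w₀L⁴/(30EI) = 179.2/EI
  δ_0 = 921.6/EI
Tip deflection under a unit load at Q: L³/(3EI) = 21.33/EI.
The prop prevents deflection at Q: R_Q = δ_0/δ_{QQ} = 921.6/21.33 = 43.2 kN.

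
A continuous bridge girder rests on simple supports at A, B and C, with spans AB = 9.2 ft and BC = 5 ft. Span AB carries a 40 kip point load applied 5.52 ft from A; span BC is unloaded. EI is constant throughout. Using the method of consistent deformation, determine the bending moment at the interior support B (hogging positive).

Insert a hinge at B; M_B is the redundant, and each span becomes simply supported.
Discontinuity in slope at B on the released structure — sum the simple-span end rotations:
  span AB: point load 40 at a = 5.52: Pab(L + a)/(6LEI) = 216.7/EI
  relative rotation θ_0 = (216.7 + 0)/EI = 216.7/EI
A unit hogging moment at B produces rotation L₁/(3EI) + L₂/(3EI) = 4.733/EI.
Slope continuity at B: θ_0 = M_B·4.733/EI, so M_B = 216.7/4.733 = 45.78 kip·ft (hogging).

M_B = 45.78 kip·ft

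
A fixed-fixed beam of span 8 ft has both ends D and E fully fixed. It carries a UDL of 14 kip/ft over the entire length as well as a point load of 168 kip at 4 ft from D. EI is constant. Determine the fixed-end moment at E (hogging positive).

M_E = 242.7 kip·ft

Take the two fixed-end moments M_D, M_E as redundants; the released structure is the simple span DE.
End rotations of the released simple span under the applied load (×1/EI):
  at D: UDL 14: wL³/(24EI) = 298.7/EI
  at E: UDL 14: wL³/(24EI) = 298.7/EI
  at D: point load 168 at a = 4: Pab(L + b)/(6LEI) = 672/EI
  at E: point load 168 at a = 4: Pab(L + a)/(6LEI) = 672/EI
  θ_D0 = 970.7/EI,  θ_E0 = 970.7/EI
Flexibility coefficients: a unit moment at one end gives L/(3EI) there and L/(6EI) at the far end, so f₁₁ = f₂₂ = 2.667/EI and f₁₂ = f₂₁ = 1.333/EI.
Compatibility — zero rotation at each built-in end:
  2.667 M_D + 1.333 M_E = 970.7
  1.333 M_D + 2.667 M_E = 970.7
Solving the pair gives M_D = 242.7 kip·ft and M_E = 242.7 kip·ft (hogging).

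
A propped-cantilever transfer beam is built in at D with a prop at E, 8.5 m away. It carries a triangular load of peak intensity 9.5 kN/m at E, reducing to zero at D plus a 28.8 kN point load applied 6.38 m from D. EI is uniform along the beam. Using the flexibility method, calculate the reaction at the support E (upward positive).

R_E = 40.46 kN

Release the roller at E. Primary structure: cantilever fixed at D.
Primary-structure tip deflection at E by superposition:
  triangular load, peak 9.5 at the free end: 11w₀L⁴/(120EI) = 4546/EI
  point load 28.8 at a = 6.38: Pa²(3L − a)/(6EI) = 3736/EI
  δ_0 = 8281/EI
Tip deflection under a unit load at E: L³/(3EI) = 204.7/EI.
Compatibility at E: δ_0 − R_E·δ_{EE} = 0, so R_E = 8281/204.7 = 40.46 kN.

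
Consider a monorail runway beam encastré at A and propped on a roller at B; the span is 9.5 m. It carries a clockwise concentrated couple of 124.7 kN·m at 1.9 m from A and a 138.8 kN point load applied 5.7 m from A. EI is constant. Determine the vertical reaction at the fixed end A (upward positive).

R_A = 71.75 kN

Release the roller at B. Primary structure: cantilever fixed at A.
Primary-structure tip deflection at B by superposition:
  clockwise couple 124.7 at a = 1.9: M₀a(2L − a)/(2EI) = 2026/EI
  point load 138.8 at a = 5.7: Pa²(3L − a)/(6EI) = 17137/EI
  δ_0 = 19162/EI
Tip deflection under a unit load at B: L³/(3EI) = 285.8/EI.
Compatibility at B: δ_0 − R_B·δ_{BB} = 0, so R_B = 19162/285.8 = 67.05 kN.
Vertical equilibrium: R_A = ΣP − R_B = 138.8 − 67.05 = 71.75 kN.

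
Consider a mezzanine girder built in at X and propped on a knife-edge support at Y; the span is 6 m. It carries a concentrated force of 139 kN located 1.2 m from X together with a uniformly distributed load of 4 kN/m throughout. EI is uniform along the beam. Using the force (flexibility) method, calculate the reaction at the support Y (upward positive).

R_Y = 16.78 kN

Choose R_Y as the redundant. The primary structure is the cantilever fixed at X.
Primary-structure tip deflection at Y by superposition:
  point load 139 at a = 1.2: Pa²(3L − a)/(6EI) = 560.4/EI
  UDL 4: wL⁴/(8EI) = 648/EI
  δ_0 = 1208/EI
Flexibility coefficient — unit upward force at Y: δ_{YY} = L³/(3EI) = 72/EI.
Compatibility at Y: δ_0 − R_Y·δ_{YY} = 0, so R_Y = 1208/72 = 16.78 kN.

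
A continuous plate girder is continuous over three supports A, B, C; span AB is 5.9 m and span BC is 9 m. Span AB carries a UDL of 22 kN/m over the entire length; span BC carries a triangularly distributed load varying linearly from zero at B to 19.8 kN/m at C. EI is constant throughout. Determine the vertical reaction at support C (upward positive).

Take M_B as the redundant. Released structure: two simple spans AB and BC with a hinge at B.
End slopes at the hinge B, treating each span as simply supported:
  span AB: UDL 22: wL³/(24EI) = 188.3/EI
  span BC: triangular load, peak 19.8: 7w₀L³/(360EI) = 280.7/EI
  relative rotation θ_0 = (188.3 + 280.7)/EI = 468.9/EI
A unit hogging moment at B produces rotation L₁/(3EI) + L₂/(3EI) = 4.967/EI.
Compatibility: M_B·(L₁+L₂)/(3EI) = θ_0, giving M_B = 94.42 kN·m (hogging).
Span BC, ΣM about C: R_B^{BC}·9 = 267.3 + 94.42, so R_B^{BC} = 40.19 kN and R_C = 89.1 − 40.19 = 48.91 kN.

R_C = 48.91 kN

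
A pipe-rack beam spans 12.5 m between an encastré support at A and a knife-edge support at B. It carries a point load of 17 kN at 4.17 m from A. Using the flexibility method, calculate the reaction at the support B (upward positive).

Remove the prop at B; the released (primary) structure is a cantilever built in at A.
Deflection at B on the released cantilever, summing each load's contribution:
  point load 17 at a = 4.17: Pa²(3L − a)/(6EI) = 1642/EI
Flexibility coefficient — unit upward force at B: δ_{BB} = L³/(3EI) = 651/EI.
Compatibility at B: δ_0 − R_B·δ_{BB} = 0, so R_B = 1642/651 = 2.522 kN.

R_B = 2.522 kN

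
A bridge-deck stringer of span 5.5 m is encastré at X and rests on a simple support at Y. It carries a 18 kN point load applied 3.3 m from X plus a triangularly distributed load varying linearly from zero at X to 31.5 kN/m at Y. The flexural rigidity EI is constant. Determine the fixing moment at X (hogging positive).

Release the roller at Y. Primary structure: cantilever fixed at X.
Free-end deflection of the primary structure under the applied loading (downward +):
  point load 18 at a = 3.3: Pa²(3L − a)/(6EI) = 431.2/EI
  triangular load, peak 31.5 at the free end: 11w₀L⁴/(120EI) = 2642/EI
  δ_0 = 3073/EI
Tip deflection under a unit load at Y: L³/(3EI) = 55.46/EI.
Compatibility at Y: δ_0 − R_Y·δ_{YY} = 0, so R_Y = 3073/55.46 = 55.42 kN.
Moment equilibrium about X: M_X = Σ(load moments about X) − R_Y·L = 377 − 55.42×5.5 = 72.22 kN·m.

M_X = 72.22 kN·m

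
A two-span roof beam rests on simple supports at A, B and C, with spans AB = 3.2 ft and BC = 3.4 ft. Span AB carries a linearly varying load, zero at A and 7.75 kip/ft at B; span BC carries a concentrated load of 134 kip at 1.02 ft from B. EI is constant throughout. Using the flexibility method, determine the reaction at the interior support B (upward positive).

R_B = 129 kip

Release continuity at B by inserting a hinge; the redundant is the internal moment M_B. The primary structure is two simply-supported spans AB and BC.
Discontinuity in slope at B on the released structure — sum the simple-span end rotations:
  span AB: triangular load, peak 7.75: w₀L³/(45EI) = 5.643/EI
  span BC: point load 134 at a = 1.02: Pab(L + b)/(6LEI) = 92.17/EI
  relative rotation θ_0 = (5.643 + 92.17)/EI = 97.81/EI
A unit hogging moment at B produces rotation L₁/(3EI) + L₂/(3EI) = 2.2/EI.
Compatibility: M_B·(L₁+L₂)/(3EI) = θ_0, giving M_B = 44.46 kip·ft (hogging).
Span AB, ΣM about A with M_B applied at B: R_B^{AB}·3.2 = 26.45 + 44.46, so R_B^{AB} = 22.16 kip and R_A = 12.4 − 22.16 = -9.76 kip.
Span BC, ΣM about C: R_B^{BC}·3.4 = 318.9 + 44.46, so R_B^{BC} = 106.9 kip and R_C = 134 − 106.9 = 27.12 kip.
R_B = 22.16 + 106.9 = 129 kip.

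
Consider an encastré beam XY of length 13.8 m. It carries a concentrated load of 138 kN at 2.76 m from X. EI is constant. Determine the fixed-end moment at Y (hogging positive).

M_Y = 60.94 kN·m

Release both end moments; the primary structure is a simply-supported span XY with redundants M_X and M_Y.
End rotations of the released simple span under the applied load (×1/EI):
  at X: point load 138 at a = 2.76: Pab(L + b)/(6LEI) = 1261/EI
  at Y: point load 138 at a = 2.76: Pab(L + a)/(6LEI) = 841/EI
  θ_X0 = 1261/EI,  θ_Y0 = 841/EI
Flexibility coefficients: a unit moment at one end gives L/(3EI) there and L/(6EI) at the far end, so f₁₁ = f₂₂ = 4.6/EI and f₁₂ = f₂₁ = 2.3/EI.
Compatibility — zero rotation at each built-in end:
  4.6 M_X + 2.3 M_Y = 1261
  2.3 M_X + 4.6 M_Y = 841
Solving the pair gives M_X = 243.8 kN·m and M_Y = 60.94 kN·m (hogging).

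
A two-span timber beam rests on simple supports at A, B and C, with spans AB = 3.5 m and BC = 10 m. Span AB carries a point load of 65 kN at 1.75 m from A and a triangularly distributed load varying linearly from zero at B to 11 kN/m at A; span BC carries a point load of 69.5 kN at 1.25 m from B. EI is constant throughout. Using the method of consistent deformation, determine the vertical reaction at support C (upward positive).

R_C = 2.099 kN

Insert a hinge at B; M_B is the redundant, and each span becomes simply supported.
Rotations at B on the released spans (each span's end-slope, ×1/EI):
  span AB: point load 65 at a = 1.75: Pab(L + a)/(6LEI) = 49.77/EI
  span AB: triangular load, peak 11: 7w₀L³/(360EI) = 9.17/EI
  span BC: point load 69.5 at a = 1.25: Pab(L + b)/(6LEI) = 237.5/EI
  relative rotation θ_0 = (58.94 + 237.5)/EI = 296.5/EI
A unit hogging moment at B produces rotation L₁/(3EI) + L₂/(3EI) = 4.5/EI.
Slope continuity at B: θ_0 = M_B·4.5/EI, so M_B = 296.5/4.5 = 65.89 kN·m (hogging).
Span BC, ΣM about C: R_B^{BC}·10 = 608.1 + 65.89, so R_B^{BC} = 67.4 kN and R_C = 69.5 − 67.4 = 2.099 kN.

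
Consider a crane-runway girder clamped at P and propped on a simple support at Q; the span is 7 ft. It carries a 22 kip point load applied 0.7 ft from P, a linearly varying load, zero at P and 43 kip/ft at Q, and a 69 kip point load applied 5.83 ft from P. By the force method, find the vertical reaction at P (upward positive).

Remove the prop at Q; the released (primary) structure is a cantilever built in at P.
Deflection at Q on the released cantilever, summing each load's contribution:
  point load 22 at a = 0.7: Pa²(3L − a)/(6EI) = 36.47/EI
  triangular load, peak 43 at the free end: 11w₀L⁴/(120EI) = 9464/EI
  point load 69 at a = 5.83: Pa²(3L − a)/(6EI) = 5930/EI
  δ_0 = 15430/EI
Flexibility coefficient — unit upward force at Q: δ_{QQ} = L³/(3EI) = 114.3/EI.
The prop prevents deflection at Q: R_Q = δ_0/δ_{QQ} = 15430/114.3 = 135 kip.
Vertical equilibrium: R_P = ΣP − R_Q = 241.5 − 135 = 106.5 kip.

R_P = 106.5 kip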